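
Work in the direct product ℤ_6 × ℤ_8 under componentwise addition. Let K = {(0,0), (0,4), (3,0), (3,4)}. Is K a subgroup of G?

Yes

|K| = 4 divides |G| = 48, consistent with Lagrange.
K contains the identity, every element's inverse is in K, and K is closed under +: it is a subgroup.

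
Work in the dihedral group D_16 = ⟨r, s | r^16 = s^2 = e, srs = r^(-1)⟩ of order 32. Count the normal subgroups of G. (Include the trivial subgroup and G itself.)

G has 36 subgroups. Checking conjugation-invariance by order — order 1: 1/1 normal; order 2: 1/17 normal; order 4: 1/9 normal; order 8: 1/5 normal; order 16: 3/3 normal; order 32: 1/1 normal.
Total normal subgroups: 8.

8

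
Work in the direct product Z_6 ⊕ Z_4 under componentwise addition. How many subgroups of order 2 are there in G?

|G| = 24 and 2 | 24, so subgroups of order 2 are possible by Lagrange.
The subgroups of order 2 are: {(0,0), (0,2)}; {(0,0), (3,0)}; {(0,0), (3,2)}.
So G has 3 subgroups of order 2.

3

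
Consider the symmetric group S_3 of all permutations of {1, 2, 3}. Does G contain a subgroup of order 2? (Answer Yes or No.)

Yes

2 | 6. A subgroup of order 2 is {e, (1 2)}.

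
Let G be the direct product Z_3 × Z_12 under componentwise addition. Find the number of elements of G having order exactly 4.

An element (a,b) has order lcm(ord(a), ord(b)); count pairs with lcm equal to 4.
Enumerating gives 2 such elements.

2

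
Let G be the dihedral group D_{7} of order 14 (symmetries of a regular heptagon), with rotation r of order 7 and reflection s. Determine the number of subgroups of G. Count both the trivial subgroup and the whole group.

10

|G| = 14, so by Lagrange every subgroup order divides 14. Divisors: 1, 2, 7, 14.
Subgroups by order — order 1: 1; order 2: 7; order 7: 1; order 14: 1.
Total: 1 + 7 + 1 + 1 = 10.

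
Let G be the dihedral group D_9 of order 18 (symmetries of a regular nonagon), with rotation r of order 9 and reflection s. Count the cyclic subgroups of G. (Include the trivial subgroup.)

12

A cyclic subgroup of order d is generated by each of its φ(d) elements of order d, so the cyclic subgroups of order d number (#elements of order d)/φ(d).
Cyclic subgroups by order — order 1: 1; order 2: 9; order 3: 1; order 9: 1.
Total: 12.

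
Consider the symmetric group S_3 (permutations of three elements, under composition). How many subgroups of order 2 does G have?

|G| = 6 and 2 | 6, so subgroups of order 2 are possible by Lagrange.
The subgroups of order 2 are: {e, (1 2)}; {e, (1 3)}; {e, (2 3)}.
So G has 3 subgroups of order 2.

3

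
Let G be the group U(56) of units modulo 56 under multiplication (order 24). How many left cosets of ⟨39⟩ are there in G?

4

|⟨39⟩| = 6 and |G| = 24.
By Lagrange, [G : H] = |G|/|H| = 24/6 = 4.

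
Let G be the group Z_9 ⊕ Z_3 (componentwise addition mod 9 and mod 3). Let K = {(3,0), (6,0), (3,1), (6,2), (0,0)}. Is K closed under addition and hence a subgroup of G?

|K| = 5 does not divide |G| = 27, so by Lagrange K is not a subgroup.

No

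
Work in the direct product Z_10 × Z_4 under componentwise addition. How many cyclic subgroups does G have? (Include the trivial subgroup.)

A cyclic subgroup of order d is generated by each of its φ(d) elements of order d, so the cyclic subgroups of order d number (#elements of order d)/φ(d).
Cyclic subgroups by order — order 1: 1; order 2: 3; order 4: 2; order 5: 1; order 10: 3; order 20: 2.
Total: 12.

12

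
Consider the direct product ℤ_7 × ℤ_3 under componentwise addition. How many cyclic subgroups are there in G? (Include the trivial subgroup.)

4

A cyclic subgroup of order d is generated by each of its φ(d) elements of order d, so the cyclic subgroups of order d number (#elements of order d)/φ(d).
Cyclic subgroups by order — order 1: 1; order 3: 1; order 7: 1; order 21: 1.
Total: 4.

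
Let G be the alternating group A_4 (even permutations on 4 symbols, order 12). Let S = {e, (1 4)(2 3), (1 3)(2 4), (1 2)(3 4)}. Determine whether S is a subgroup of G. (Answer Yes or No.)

Yes

|S| = 4 divides |G| = 12, consistent with Lagrange.
S contains the identity, every element's inverse is in S, and S is closed under ∘: it is a subgroup.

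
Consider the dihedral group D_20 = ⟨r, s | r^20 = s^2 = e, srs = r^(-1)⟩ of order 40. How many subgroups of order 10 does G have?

5

|G| = 40 and 10 | 40, so subgroups of order 10 are possible by Lagrange.
The subgroups of order 10 are: {e, r^2, r^4, r^6, r^8, r^10, r^12, r^14, r^16, r^18}; {e, r^4, r^8, r^12, r^16, r^2s, r^6s, r^10s, r^14s, r^18s}; {e, r^4, r^8, r^12, r^16, r^3s, r^7s, r^11s, r^15s, r^19s}; {e, r^4, r^8, r^12, r^16, s, r^4s, r^8s, r^12s, r^16s}; … (5 in all).
So G has 5 subgroups of order 10.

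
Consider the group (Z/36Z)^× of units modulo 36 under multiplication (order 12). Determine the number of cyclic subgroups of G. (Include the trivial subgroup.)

8

A cyclic subgroup of order d is generated by each of its φ(d) elements of order d, so the cyclic subgroups of order d number (#elements of order d)/φ(d).
Cyclic subgroups by order — order 1: 1; order 2: 3; order 3: 1; order 6: 3.
Total: 8.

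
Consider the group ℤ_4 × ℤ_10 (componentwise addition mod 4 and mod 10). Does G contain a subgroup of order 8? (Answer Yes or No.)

8 | 40. A subgroup of order 8 is {(0,0), (0,5), (1,0), (1,5), (2,0), (2,5), (3,0), (3,5)}.

Yes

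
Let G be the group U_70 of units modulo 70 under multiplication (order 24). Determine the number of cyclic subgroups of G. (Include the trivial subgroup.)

12

A cyclic subgroup of order d is generated by each of its φ(d) elements of order d, so the cyclic subgroups of order d number (#elements of order d)/φ(d).
Cyclic subgroups by order — order 1: 1; order 2: 3; order 3: 1; order 4: 2; order 6: 3; order 12: 2.
Total: 12.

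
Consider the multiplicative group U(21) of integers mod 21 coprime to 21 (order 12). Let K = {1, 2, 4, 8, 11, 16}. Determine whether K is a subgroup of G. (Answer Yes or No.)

|K| = 6 divides |G| = 12, consistent with Lagrange.
K contains the identity, every element's inverse is in K, and K is closed under ·: it is a subgroup.
In fact K = ⟨2⟩.

Yes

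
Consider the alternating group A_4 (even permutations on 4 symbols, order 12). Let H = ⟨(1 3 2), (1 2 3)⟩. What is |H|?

3

|⟨(1 3 2)⟩| = 3 and |⟨(1 2 3)⟩| = 3, so |H| is a multiple of lcm(3, 3) = 3 and divides |G| = 12.
Closing under the operation: H = {e, (1 2 3), (1 3 2)}, so |H| = 3.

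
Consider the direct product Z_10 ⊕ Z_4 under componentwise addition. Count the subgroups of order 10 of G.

|G| = 40 and 10 | 40, so subgroups of order 10 are possible by Lagrange.
The subgroups of order 10 are: {(0,0), (0,2), (2,0), (2,2), (4,0), (4,2), (6,0), (6,2), (8,0), (8,2)}; {(0,0), (1,0), (2,0), (3,0), (4,0), (5,0), (6,0), (7,0), (8,0), (9,0)}; {(0,0), (1,2), (2,0), (3,2), (4,0), (5,2), (6,0), (7,2), (8,0), (9,2)}.
So G has 3 subgroups of order 10.

3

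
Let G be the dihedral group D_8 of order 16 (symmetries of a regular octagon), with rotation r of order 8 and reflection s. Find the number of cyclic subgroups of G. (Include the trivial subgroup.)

Each element a generates a cyclic subgroup ⟨a⟩; distinct elements may generate the same one (a cyclic group of order d has φ(d) generators).
Cyclic subgroups by order — order 1: 1; order 2: 9; order 4: 1; order 8: 1.
Total: 12.

12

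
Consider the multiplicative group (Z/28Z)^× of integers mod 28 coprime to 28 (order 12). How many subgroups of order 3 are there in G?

|G| = 12 and 3 | 12, so subgroups of order 3 are possible by Lagrange.
The subgroups of order 3 are: {1, 9, 25}.
So G has 1 subgroup of order 3.

1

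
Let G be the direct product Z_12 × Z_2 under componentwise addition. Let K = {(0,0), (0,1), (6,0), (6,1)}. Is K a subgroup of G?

Yes

|K| = 4 divides |G| = 24, consistent with Lagrange.
K contains the identity, every element's inverse is in K, and K is closed under +: it is a subgroup.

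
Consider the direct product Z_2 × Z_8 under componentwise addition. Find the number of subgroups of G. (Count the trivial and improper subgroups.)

|G| = 16, so by Lagrange every subgroup order divides 16. Divisors: 1, 2, 4, 8, 16.
Subgroups by order — order 1: 1; order 2: 3; order 4: 3; order 8: 3; order 16: 1.
Total: 1 + 3 + 3 + 3 + 1 = 11.

11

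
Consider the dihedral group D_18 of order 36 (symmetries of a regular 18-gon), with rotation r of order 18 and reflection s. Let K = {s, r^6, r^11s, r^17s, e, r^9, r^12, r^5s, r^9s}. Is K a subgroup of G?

No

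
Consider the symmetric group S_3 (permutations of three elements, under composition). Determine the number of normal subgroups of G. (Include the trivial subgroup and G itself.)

3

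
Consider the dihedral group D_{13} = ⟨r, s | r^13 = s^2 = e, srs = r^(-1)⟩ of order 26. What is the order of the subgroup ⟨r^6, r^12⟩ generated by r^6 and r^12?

13

|⟨r^6⟩| = 13 and |⟨r^12⟩| = 13, so |H| is a multiple of lcm(13, 13) = 13 and divides |G| = 26.
Closing under the operation: H = {e, r, r^2, r^3, r^4, r^5, r^6, r^7, r^8, r^9, r^10, r^11, r^12}, so |H| = 13.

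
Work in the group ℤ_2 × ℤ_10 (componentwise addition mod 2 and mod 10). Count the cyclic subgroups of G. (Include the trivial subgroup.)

8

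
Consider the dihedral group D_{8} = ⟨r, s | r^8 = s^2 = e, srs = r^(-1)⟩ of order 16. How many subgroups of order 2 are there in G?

|G| = 16 and 2 | 16, so subgroups of order 2 are possible by Lagrange.
The subgroups of order 2 are: {e, r^2s}; {e, r^3s}; {e, r^4}; {e, r^4s}; … (9 in all).
So G has 9 subgroups of order 2.

9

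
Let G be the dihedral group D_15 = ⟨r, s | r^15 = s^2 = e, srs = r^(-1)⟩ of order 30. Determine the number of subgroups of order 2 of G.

15

|G| = 30 and 2 | 30, so subgroups of order 2 are possible by Lagrange.
The subgroups of order 2 are: {e, r^10s}; {e, r^11s}; {e, r^12s}; {e, r^13s}; … (15 in all).
So G has 15 subgroups of order 2.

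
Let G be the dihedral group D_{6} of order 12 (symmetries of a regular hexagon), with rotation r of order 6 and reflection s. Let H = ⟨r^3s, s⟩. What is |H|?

4

|⟨r^3s⟩| = 2 and |⟨s⟩| = 2, so |H| is a multiple of lcm(2, 2) = 2 and divides |G| = 12.
Closing under the operation: H = {e, r^3, s, r^3s}, so |H| = 4.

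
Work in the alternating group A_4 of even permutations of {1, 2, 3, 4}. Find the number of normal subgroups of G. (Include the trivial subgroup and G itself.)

3

G has 10 subgroups. Checking conjugation-invariance by order — order 1: 1/1 normal; order 2: 0/3 normal; order 3: 0/4 normal; order 4: 1/1 normal; order 12: 1/1 normal.
Total normal subgroups: 3.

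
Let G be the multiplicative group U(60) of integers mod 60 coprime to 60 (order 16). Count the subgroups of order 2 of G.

7

|G| = 16 and 2 | 16, so subgroups of order 2 are possible by Lagrange.
The subgroups of order 2 are: {1, 11}; {1, 19}; {1, 29}; {1, 31}; … (7 in all).
So G has 7 subgroups of order 2.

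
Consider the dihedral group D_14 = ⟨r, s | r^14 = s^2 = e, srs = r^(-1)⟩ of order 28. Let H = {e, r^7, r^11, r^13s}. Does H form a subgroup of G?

No

r^11 ∈ H but its inverse r^3 ∉ H, so H is not a subgroup.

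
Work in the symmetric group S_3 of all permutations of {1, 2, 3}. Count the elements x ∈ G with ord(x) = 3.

2

The elements of order 3 are: (1 2 3), (1 3 2).
That's 2.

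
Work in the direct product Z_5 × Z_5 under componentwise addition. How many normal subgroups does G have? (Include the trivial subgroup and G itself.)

G is abelian, so every subgroup is normal.
G has 8 subgroups in total, hence 8 normal subgroups.

8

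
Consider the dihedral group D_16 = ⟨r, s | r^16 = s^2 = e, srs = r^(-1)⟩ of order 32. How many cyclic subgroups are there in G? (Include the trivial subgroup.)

21

Each element a generates a cyclic subgroup ⟨a⟩; distinct elements may generate the same one (a cyclic group of order d has φ(d) generators).
Cyclic subgroups by order — order 1: 1; order 2: 17; order 4: 1; order 8: 1; order 16: 1.
Total: 21.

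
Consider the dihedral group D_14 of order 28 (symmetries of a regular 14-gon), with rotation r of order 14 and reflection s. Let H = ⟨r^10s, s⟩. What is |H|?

14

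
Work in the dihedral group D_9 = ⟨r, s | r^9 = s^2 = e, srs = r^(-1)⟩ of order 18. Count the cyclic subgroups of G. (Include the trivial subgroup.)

A cyclic subgroup of order d is generated by each of its φ(d) elements of order d, so the cyclic subgroups of order d number (#elements of order d)/φ(d).
Cyclic subgroups by order — order 1: 1; order 2: 9; order 3: 1; order 9: 1.
Total: 12.

12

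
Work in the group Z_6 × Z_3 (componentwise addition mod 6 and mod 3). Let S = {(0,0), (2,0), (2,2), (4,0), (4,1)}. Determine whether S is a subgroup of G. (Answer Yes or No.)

|S| = 5 does not divide |G| = 18, so by Lagrange S is not a subgroup.

No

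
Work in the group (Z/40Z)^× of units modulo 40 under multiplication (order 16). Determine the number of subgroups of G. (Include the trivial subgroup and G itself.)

27

|G| = 16, so by Lagrange every subgroup order divides 16. Divisors: 1, 2, 4, 8, 16.
Subgroups by order — order 1: 1; order 2: 7; order 4: 11; order 8: 7; order 16: 1.
Total: 1 + 7 + 11 + 7 + 1 = 27.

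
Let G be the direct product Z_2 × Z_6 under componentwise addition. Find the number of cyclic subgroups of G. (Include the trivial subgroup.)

A cyclic subgroup of order d is generated by each of its φ(d) elements of order d, so the cyclic subgroups of order d number (#elements of order d)/φ(d).
Cyclic subgroups by order — order 1: 1; order 2: 3; order 3: 1; order 6: 3.
Total: 8.

8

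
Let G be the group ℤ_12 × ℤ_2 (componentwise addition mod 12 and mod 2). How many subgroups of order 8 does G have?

|G| = 24 and 8 | 24, so subgroups of order 8 are possible by Lagrange.
The subgroups of order 8 are: {(0,0), (0,1), (3,0), (3,1), (6,0), (6,1), (9,0), (9,1)}.
So G has 1 subgroup of order 8.

1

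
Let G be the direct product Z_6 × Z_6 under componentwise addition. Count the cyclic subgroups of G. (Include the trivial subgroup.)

Each element a generates a cyclic subgroup ⟨a⟩; distinct elements may generate the same one (a cyclic group of order d has φ(d) generators).
Cyclic subgroups by order — order 1: 1; order 2: 3; order 3: 4; order 6: 12.
Total: 20.

20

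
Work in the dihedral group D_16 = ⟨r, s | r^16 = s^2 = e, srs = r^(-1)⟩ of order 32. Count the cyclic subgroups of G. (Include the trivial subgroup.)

Group the elements of G by the cyclic subgroup they generate; each cyclic subgroup of order d accounts for φ(d) elements.
Cyclic subgroups by order — order 1: 1; order 2: 17; order 4: 1; order 8: 1; order 16: 1.
Total: 21.

21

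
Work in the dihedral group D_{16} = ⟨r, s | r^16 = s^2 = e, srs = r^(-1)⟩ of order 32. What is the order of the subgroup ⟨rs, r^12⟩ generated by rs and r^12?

8

|⟨rs⟩| = 2 and |⟨r^12⟩| = 4, so |H| is a multiple of lcm(2, 4) = 4 and divides |G| = 32.
Closing under the operation: H = {e, r^4, r^8, r^12, rs, r^5s, r^9s, r^13s}, so |H| = 8.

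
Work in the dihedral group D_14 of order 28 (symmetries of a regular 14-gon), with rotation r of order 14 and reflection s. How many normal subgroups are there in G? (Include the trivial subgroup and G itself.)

7

G has 28 subgroups. Checking conjugation-invariance by order — order 1: 1/1 normal; order 2: 1/15 normal; order 4: 0/7 normal; order 7: 1/1 normal; order 14: 3/3 normal; order 28: 1/1 normal.
Total normal subgroups: 7.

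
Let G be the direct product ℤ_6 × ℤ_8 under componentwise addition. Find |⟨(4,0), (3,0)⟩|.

6

|⟨(4,0)⟩| = 3 and |⟨(3,0)⟩| = 2, so |H| is a multiple of lcm(3, 2) = 6 and divides |G| = 48.
Closing under the operation: H = {(0,0), (1,0), (2,0), (3,0), (4,0), (5,0)}, so |H| = 6.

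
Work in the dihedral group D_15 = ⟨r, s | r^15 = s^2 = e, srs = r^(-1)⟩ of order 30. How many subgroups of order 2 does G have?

|G| = 30 and 2 | 30, so subgroups of order 2 are possible by Lagrange.
The subgroups of order 2 are: {e, r^10s}; {e, r^11s}; {e, r^12s}; {e, r^13s}; … (15 in all).
So G has 15 subgroups of order 2.

15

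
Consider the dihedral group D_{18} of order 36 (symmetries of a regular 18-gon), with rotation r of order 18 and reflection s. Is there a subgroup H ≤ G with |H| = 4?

Yes

4 | 36. A subgroup of order 4 is {e, r^9, rs, r^10s}.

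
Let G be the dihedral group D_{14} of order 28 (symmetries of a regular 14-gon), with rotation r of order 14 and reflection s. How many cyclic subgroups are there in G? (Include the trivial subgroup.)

18

A cyclic subgroup of order d is generated by each of its φ(d) elements of order d, so the cyclic subgroups of order d number (#elements of order d)/φ(d).
Cyclic subgroups by order — order 1: 1; order 2: 15; order 7: 1; order 14: 1.
Total: 18.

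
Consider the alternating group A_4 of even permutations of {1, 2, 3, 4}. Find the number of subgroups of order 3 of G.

4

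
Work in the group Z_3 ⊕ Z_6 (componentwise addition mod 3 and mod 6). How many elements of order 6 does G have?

8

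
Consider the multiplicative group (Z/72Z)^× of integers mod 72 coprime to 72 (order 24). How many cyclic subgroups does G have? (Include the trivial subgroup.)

A cyclic subgroup of order d is generated by each of its φ(d) elements of order d, so the cyclic subgroups of order d number (#elements of order d)/φ(d).
Cyclic subgroups by order — order 1: 1; order 2: 7; order 3: 1; order 6: 7.
Total: 16.

16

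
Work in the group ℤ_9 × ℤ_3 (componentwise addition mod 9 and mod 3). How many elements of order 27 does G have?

0

An element (a,b) has order lcm(ord(a), ord(b)); count pairs with lcm equal to 27.
Enumerating gives 0 such elements.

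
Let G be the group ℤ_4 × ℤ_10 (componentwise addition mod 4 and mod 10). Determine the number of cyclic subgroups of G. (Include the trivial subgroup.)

12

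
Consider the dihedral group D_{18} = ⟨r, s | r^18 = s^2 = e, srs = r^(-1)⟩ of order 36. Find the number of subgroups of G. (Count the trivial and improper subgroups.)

45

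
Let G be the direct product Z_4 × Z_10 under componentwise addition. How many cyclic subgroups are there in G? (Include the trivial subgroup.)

12

Each element a generates a cyclic subgroup ⟨a⟩; distinct elements may generate the same one (a cyclic group of order d has φ(d) generators).
Cyclic subgroups by order — order 1: 1; order 2: 3; order 4: 2; order 5: 1; order 10: 3; order 20: 2.
Total: 12.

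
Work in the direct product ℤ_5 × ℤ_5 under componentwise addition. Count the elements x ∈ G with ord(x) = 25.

An element (a,b) has order lcm(ord(a), ord(b)); count pairs with lcm equal to 25.
Enumerating gives 0 such elements.

0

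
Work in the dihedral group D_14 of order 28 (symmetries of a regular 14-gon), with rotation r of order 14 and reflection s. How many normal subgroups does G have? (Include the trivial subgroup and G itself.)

G has 28 subgroups. Checking conjugation-invariance by order — order 1: 1/1 normal; order 2: 1/15 normal; order 4: 0/7 normal; order 7: 1/1 normal; order 14: 3/3 normal; order 28: 1/1 normal.
Total normal subgroups: 7.

7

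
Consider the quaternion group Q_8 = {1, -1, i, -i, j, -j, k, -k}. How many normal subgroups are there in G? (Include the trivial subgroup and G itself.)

G has 6 subgroups. Checking conjugation-invariance by order — order 1: 1/1 normal; order 2: 1/1 normal; order 4: 3/3 normal; order 8: 1/1 normal.
Total normal subgroups: 6.

6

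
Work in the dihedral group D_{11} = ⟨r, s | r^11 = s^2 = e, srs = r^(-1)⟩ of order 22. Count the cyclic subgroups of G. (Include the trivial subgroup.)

Each element a generates a cyclic subgroup ⟨a⟩; distinct elements may generate the same one (a cyclic group of order d has φ(d) generators).
Cyclic subgroups by order — order 1: 1; order 2: 11; order 11: 1.
Total: 13.

13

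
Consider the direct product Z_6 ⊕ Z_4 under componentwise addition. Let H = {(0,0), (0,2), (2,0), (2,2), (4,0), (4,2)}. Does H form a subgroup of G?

Yes

|H| = 6 divides |G| = 24, consistent with Lagrange.
H contains the identity, every element's inverse is in H, and H is closed under +: it is a subgroup.
In fact H = ⟨(2,2)⟩.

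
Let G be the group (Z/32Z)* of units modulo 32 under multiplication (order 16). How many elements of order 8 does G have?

8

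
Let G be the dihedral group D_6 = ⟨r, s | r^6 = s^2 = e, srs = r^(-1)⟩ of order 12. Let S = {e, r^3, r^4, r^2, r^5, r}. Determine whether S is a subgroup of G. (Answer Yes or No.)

Yes

|S| = 6 divides |G| = 12, consistent with Lagrange.
S contains the identity, every element's inverse is in S, and S is closed under ·: it is a subgroup.
In fact S = ⟨r^5⟩.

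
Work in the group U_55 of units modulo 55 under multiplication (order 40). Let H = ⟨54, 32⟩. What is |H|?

8

|⟨54⟩| = 2 and |⟨32⟩| = 4, so |H| is a multiple of lcm(2, 4) = 4 and divides |G| = 40.
Closing under the operation: H = {1, 12, 21, 23, 32, 34, 43, 54}, so |H| = 8.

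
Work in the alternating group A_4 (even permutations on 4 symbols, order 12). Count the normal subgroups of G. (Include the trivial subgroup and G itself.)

3

G has 10 subgroups. Checking conjugation-invariance by order — order 1: 1/1 normal; order 2: 0/3 normal; order 3: 0/4 normal; order 4: 1/1 normal; order 12: 1/1 normal.
Total normal subgroups: 3.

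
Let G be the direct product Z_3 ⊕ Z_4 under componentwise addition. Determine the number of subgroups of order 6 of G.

1

|G| = 12 and 6 | 12, so subgroups of order 6 are possible by Lagrange.
The subgroups of order 6 are: {(0,0), (0,2), (1,0), (1,2), (2,0), (2,2)}.
So G has 1 subgroup of order 6.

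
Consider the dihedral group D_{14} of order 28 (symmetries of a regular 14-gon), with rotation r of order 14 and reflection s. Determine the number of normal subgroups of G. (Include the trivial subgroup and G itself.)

G has 28 subgroups. Checking conjugation-invariance by order — order 1: 1/1 normal; order 2: 1/15 normal; order 4: 0/7 normal; order 7: 1/1 normal; order 14: 3/3 normal; order 28: 1/1 normal.
Total normal subgroups: 7.

7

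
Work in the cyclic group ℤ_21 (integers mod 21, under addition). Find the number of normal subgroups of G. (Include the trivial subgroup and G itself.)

4

G is abelian, so every subgroup is normal.
G has 4 subgroups in total, hence 4 normal subgroups.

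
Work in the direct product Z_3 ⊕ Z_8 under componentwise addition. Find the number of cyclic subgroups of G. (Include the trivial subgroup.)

Each element a generates a cyclic subgroup ⟨a⟩; distinct elements may generate the same one (a cyclic group of order d has φ(d) generators).
Cyclic subgroups by order — order 1: 1; order 2: 1; order 3: 1; order 4: 1; order 6: 1; order 8: 1; order 12: 1; order 24: 1.
Total: 8.

8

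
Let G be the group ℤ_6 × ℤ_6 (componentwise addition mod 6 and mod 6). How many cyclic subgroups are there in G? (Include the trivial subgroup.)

20

Each element a generates a cyclic subgroup ⟨a⟩; distinct elements may generate the same one (a cyclic group of order d has φ(d) generators).
Cyclic subgroups by order — order 1: 1; order 2: 3; order 3: 4; order 6: 12.
Total: 20.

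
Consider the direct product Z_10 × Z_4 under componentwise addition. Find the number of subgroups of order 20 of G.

3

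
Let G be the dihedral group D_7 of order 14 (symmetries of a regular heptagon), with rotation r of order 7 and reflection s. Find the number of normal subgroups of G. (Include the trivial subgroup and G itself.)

G has 10 subgroups. Checking conjugation-invariance by order — order 1: 1/1 normal; order 2: 0/7 normal; order 7: 1/1 normal; order 14: 1/1 normal.
Total normal subgroups: 3.

3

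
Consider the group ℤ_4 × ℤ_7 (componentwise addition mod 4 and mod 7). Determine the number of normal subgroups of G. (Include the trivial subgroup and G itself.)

G is abelian, so every subgroup is normal.
G has 6 subgroups in total, hence 6 normal subgroups.

6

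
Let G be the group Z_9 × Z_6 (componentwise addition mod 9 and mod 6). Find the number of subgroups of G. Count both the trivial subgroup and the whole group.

|G| = 54, so by Lagrange every subgroup order divides 54. Divisors: 1, 2, 3, 6, 9, 18, 27, 54.
Subgroups by order — order 1: 1; order 2: 1; order 3: 4; order 6: 4; order 9: 4; order 18: 4; order 27: 1; order 54: 1.
Total: 1 + 1 + 4 + 4 + 4 + 4 + 1 + 1 = 20.

20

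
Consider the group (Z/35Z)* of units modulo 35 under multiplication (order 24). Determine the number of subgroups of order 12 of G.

3

|G| = 24 and 12 | 24, so subgroups of order 12 are possible by Lagrange.
The subgroups of order 12 are: {1, 3, 4, 9, 11, 12, 13, 16, 17, 27, 29, 33}; {1, 2, 4, 8, 9, 11, 16, 18, 22, 23, 29, 32}; {1, 4, 6, 9, 11, 16, 19, 24, 26, 29, 31, 34}.
So G has 3 subgroups of order 12.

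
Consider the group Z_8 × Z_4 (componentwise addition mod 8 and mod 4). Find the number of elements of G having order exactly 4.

12

An element (a,b) has order lcm(ord(a), ord(b)); count pairs with lcm equal to 4.
Enumerating gives 12 such elements.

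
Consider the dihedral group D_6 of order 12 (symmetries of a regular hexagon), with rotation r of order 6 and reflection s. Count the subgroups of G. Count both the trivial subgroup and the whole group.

|G| = 12, so by Lagrange every subgroup order divides 12. Divisors: 1, 2, 3, 4, 6, 12.
Subgroups by order — order 1: 1; order 2: 7; order 3: 1; order 4: 3; order 6: 3; order 12: 1.
Total: 1 + 7 + 1 + 3 + 3 + 1 = 16.

16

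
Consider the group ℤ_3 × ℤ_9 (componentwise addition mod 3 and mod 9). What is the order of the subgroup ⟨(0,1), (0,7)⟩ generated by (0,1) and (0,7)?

9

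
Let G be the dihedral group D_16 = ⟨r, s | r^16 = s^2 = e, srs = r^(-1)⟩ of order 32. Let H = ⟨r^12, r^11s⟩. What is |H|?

8

|⟨r^12⟩| = 4 and |⟨r^11s⟩| = 2, so |H| is a multiple of lcm(4, 2) = 4 and divides |G| = 32.
Closing under the operation: H = {e, r^4, r^8, r^12, r^3s, r^7s, r^11s, r^15s}, so |H| = 8.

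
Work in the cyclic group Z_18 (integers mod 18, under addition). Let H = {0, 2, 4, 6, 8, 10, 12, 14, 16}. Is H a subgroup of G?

|H| = 9 divides |G| = 18, consistent with Lagrange.
H contains the identity, every element's inverse is in H, and H is closed under +: it is a subgroup.
In fact H = ⟨2⟩.

Yes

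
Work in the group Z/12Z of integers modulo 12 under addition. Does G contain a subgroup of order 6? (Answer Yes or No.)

Yes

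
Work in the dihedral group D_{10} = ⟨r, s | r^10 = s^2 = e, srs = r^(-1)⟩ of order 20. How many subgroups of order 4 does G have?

5

|G| = 20 and 4 | 20, so subgroups of order 4 are possible by Lagrange.
The subgroups of order 4 are: {e, r^5, r^2s, r^7s}; {e, r^5, r^3s, r^8s}; {e, r^5, r^4s, r^9s}; {e, r^5, s, r^5s}; … (5 in all).
So G has 5 subgroups of order 4.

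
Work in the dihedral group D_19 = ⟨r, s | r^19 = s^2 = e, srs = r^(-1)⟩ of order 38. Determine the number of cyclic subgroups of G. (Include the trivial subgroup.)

21

Group the elements of G by the cyclic subgroup they generate; each cyclic subgroup of order d accounts for φ(d) elements.
Cyclic subgroups by order — order 1: 1; order 2: 19; order 19: 1.
Total: 21.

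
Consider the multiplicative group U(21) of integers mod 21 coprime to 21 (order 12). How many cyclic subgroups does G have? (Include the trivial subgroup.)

8

Each element a generates a cyclic subgroup ⟨a⟩; distinct elements may generate the same one (a cyclic group of order d has φ(d) generators).
Cyclic subgroups by order — order 1: 1; order 2: 3; order 3: 1; order 6: 3.
Total: 8.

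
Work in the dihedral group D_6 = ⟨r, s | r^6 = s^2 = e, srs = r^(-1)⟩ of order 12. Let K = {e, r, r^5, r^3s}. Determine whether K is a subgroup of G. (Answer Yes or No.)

No

Closure fails: r^3s · r = r^2s ∉ K. So K is not a subgroup.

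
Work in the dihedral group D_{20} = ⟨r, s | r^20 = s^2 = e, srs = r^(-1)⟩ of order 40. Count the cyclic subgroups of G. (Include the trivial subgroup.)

26

A cyclic subgroup of order d is generated by each of its φ(d) elements of order d, so the cyclic subgroups of order d number (#elements of order d)/φ(d).
Cyclic subgroups by order — order 1: 1; order 2: 21; order 4: 1; order 5: 1; order 10: 1; order 20: 1.
Total: 26.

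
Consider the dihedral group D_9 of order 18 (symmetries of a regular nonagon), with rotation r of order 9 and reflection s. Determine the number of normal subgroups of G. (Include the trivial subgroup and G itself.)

G has 16 subgroups. Checking conjugation-invariance by order — order 1: 1/1 normal; order 2: 0/9 normal; order 3: 1/1 normal; order 6: 0/3 normal; order 9: 1/1 normal; order 18: 1/1 normal.
Total normal subgroups: 4.

4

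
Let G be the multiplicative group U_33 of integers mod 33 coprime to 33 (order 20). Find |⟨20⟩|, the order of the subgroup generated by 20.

Compute successive powers of 20 mod 33: 20, 4, 14, 16, 23, 31, 26, 25, …; 20^10 ≡ 1 (mod 33).
So |⟨20⟩| = 10.

10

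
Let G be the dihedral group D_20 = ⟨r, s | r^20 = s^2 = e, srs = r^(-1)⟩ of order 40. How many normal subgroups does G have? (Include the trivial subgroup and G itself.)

9

G has 48 subgroups. Checking conjugation-invariance by order — order 1: 1/1 normal; order 2: 1/21 normal; order 4: 1/11 normal; order 5: 1/1 normal; order 8: 0/5 normal; order 10: 1/5 normal; order 20: 3/3 normal; order 40: 1/1 normal.
Total normal subgroups: 9.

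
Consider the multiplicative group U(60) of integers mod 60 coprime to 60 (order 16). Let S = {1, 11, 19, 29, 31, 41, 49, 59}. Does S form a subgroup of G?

|S| = 8 divides |G| = 16, consistent with Lagrange.
S contains the identity, every element's inverse is in S, and S is closed under ·: it is a subgroup.

Yes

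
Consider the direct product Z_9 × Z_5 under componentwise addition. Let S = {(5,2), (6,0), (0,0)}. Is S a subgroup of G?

(5,2) ∈ S but its inverse (4,3) ∉ S, so S is not a subgroup.

No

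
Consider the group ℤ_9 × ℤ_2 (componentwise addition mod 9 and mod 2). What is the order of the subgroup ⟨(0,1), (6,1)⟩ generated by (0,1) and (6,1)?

6

|⟨(0,1)⟩| = 2 and |⟨(6,1)⟩| = 6, so |H| is a multiple of lcm(2, 6) = 6 and divides |G| = 18.
Closing under the operation: H = {(0,0), (0,1), (3,0), (3,1), (6,0), (6,1)}, so |H| = 6.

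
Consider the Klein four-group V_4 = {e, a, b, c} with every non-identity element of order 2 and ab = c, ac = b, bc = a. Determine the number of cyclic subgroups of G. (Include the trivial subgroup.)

4

Group the elements of G by the cyclic subgroup they generate; each cyclic subgroup of order d accounts for φ(d) elements.
Cyclic subgroups by order — order 1: 1; order 2: 3.
Total: 4.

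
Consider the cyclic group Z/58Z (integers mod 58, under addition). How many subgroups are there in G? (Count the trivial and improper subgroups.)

4

A cyclic group of order 58 has exactly one subgroup for each divisor of 58.
Divisors of 58: 1, 2, 29, 58.
So Z/58Z has 4 subgroups.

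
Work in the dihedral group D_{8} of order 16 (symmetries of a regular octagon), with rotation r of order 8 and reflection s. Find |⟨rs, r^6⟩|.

8

|⟨rs⟩| = 2 and |⟨r^6⟩| = 4, so |H| is a multiple of lcm(2, 4) = 4 and divides |G| = 16.
Closing under the operation: H = {e, r^2, r^4, r^6, rs, r^3s, r^5s, r^7s}, so |H| = 8.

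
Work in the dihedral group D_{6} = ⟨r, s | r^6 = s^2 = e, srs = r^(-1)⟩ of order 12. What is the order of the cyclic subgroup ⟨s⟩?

Computing powers of s: the smallest k with (s)^k = e is k = 2.

2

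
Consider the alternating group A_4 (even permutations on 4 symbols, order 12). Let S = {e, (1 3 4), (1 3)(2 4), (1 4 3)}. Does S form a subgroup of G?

Closure fails: (1 4 3) ∘ (1 3)(2 4) = (2 3 4) ∉ S. So S is not a subgroup.

No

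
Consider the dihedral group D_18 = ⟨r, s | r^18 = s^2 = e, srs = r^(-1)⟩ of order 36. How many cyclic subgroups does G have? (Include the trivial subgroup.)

24

A cyclic subgroup of order d is generated by each of its φ(d) elements of order d, so the cyclic subgroups of order d number (#elements of order d)/φ(d).
Cyclic subgroups by order — order 1: 1; order 2: 19; order 3: 1; order 6: 1; order 9: 1; order 18: 1.
Total: 24.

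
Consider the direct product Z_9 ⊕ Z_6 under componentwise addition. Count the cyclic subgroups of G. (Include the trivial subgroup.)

16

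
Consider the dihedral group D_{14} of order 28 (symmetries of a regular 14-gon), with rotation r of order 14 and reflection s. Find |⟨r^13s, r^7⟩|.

4

|⟨r^13s⟩| = 2 and |⟨r^7⟩| = 2, so |H| is a multiple of lcm(2, 2) = 2 and divides |G| = 28.
Closing under the operation: H = {e, r^7, r^6s, r^13s}, so |H| = 4.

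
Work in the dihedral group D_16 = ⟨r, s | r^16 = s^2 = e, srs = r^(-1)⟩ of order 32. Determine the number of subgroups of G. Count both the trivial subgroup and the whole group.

36

|G| = 32, so by Lagrange every subgroup order divides 32. Divisors: 1, 2, 4, 8, 16, 32.
Subgroups by order — order 1: 1; order 2: 17; order 4: 9; order 8: 5; order 16: 3; order 32: 1.
Total: 1 + 17 + 9 + 5 + 3 + 1 = 36.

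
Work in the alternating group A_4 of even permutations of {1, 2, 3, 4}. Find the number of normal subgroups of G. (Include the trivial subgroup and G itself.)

3

G has 10 subgroups. Checking conjugation-invariance by order — order 1: 1/1 normal; order 2: 0/3 normal; order 3: 0/4 normal; order 4: 1/1 normal; order 12: 1/1 normal.
Total normal subgroups: 3.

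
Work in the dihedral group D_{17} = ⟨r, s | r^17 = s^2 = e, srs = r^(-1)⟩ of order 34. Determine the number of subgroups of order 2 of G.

17

|G| = 34 and 2 | 34, so subgroups of order 2 are possible by Lagrange.
The subgroups of order 2 are: {e, r^10s}; {e, r^11s}; {e, r^12s}; {e, r^13s}; … (17 in all).
So G has 17 subgroups of order 2.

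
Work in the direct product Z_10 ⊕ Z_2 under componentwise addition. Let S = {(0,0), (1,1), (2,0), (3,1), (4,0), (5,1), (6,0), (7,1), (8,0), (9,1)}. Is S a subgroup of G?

|S| = 10 divides |G| = 20, consistent with Lagrange.
S contains the identity, every element's inverse is in S, and S is closed under +: it is a subgroup.
In fact S = ⟨(7,1)⟩.

Yes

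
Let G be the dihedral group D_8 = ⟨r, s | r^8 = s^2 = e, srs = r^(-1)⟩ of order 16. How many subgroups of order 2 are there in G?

|G| = 16 and 2 | 16, so subgroups of order 2 are possible by Lagrange.
The subgroups of order 2 are: {e, r^2s}; {e, r^3s}; {e, r^4}; {e, r^4s}; … (9 in all).
So G has 9 subgroups of order 2.

9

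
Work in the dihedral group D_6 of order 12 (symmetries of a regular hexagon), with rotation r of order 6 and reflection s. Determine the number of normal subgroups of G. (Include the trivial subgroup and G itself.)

7

G has 16 subgroups. Checking conjugation-invariance by order — order 1: 1/1 normal; order 2: 1/7 normal; order 3: 1/1 normal; order 4: 0/3 normal; order 6: 3/3 normal; order 12: 1/1 normal.
Total normal subgroups: 7.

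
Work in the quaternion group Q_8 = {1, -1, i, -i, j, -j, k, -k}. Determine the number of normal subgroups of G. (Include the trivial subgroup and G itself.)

G has 6 subgroups. Checking conjugation-invariance by order — order 1: 1/1 normal; order 2: 1/1 normal; order 4: 3/3 normal; order 8: 1/1 normal.
Total normal subgroups: 6.

6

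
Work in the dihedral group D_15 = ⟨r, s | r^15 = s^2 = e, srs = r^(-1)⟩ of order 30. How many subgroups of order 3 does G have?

1

|G| = 30 and 3 | 30, so subgroups of order 3 are possible by Lagrange.
The subgroups of order 3 are: {e, r^5, r^10}.
So G has 1 subgroup of order 3.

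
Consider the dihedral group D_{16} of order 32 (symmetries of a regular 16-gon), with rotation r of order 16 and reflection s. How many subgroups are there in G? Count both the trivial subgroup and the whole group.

|G| = 32, so by Lagrange every subgroup order divides 32. Divisors: 1, 2, 4, 8, 16, 32.
Subgroups by order — order 1: 1; order 2: 17; order 4: 9; order 8: 5; order 16: 3; order 32: 1.
Total: 1 + 17 + 9 + 5 + 3 + 1 = 36.

36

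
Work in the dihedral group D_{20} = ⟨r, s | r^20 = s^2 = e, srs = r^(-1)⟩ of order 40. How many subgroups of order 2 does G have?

21

|G| = 40 and 2 | 40, so subgroups of order 2 are possible by Lagrange.
The subgroups of order 2 are: {e, r^10}; {e, r^10s}; {e, r^11s}; {e, r^12s}; … (21 in all).
So G has 21 subgroups of order 2.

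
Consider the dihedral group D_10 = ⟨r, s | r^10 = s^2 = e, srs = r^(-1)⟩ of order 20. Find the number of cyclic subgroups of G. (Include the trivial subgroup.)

14

Each element a generates a cyclic subgroup ⟨a⟩; distinct elements may generate the same one (a cyclic group of order d has φ(d) generators).
Cyclic subgroups by order — order 1: 1; order 2: 11; order 5: 1; order 10: 1.
Total: 14.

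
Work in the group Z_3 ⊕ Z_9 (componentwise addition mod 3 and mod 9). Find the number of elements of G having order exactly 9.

An element (a,b) has order lcm(ord(a), ord(b)); count pairs with lcm equal to 9.
Enumerating gives 18 such elements.

18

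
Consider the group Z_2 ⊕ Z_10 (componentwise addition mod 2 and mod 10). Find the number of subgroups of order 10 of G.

|G| = 20 and 10 | 20, so subgroups of order 10 are possible by Lagrange.
The subgroups of order 10 are: {(0,0), (0,1), (0,2), (0,3), (0,4), (0,5), (0,6), (0,7), (0,8), (0,9)}; {(0,0), (0,2), (0,4), (0,6), (0,8), (1,0), (1,2), (1,4), (1,6), (1,8)}; {(0,0), (0,2), (0,4), (0,6), (0,8), (1,1), (1,3), (1,5), (1,7), (1,9)}.
So G has 3 subgroups of order 10.

3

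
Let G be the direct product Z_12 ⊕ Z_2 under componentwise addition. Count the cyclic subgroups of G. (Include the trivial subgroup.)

A cyclic subgroup of order d is generated by each of its φ(d) elements of order d, so the cyclic subgroups of order d number (#elements of order d)/φ(d).
Cyclic subgroups by order — order 1: 1; order 2: 3; order 3: 1; order 4: 2; order 6: 3; order 12: 2.
Total: 12.

12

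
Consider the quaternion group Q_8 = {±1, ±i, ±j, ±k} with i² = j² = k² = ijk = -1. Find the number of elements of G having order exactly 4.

6

The elements of order 4 are: i, -i, j, -j, k, -k.
That's 6.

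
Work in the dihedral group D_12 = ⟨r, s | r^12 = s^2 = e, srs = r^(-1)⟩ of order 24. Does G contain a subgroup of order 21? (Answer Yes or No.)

21 does not divide |G| = 24, so by Lagrange no subgroup of order 21 exists.

No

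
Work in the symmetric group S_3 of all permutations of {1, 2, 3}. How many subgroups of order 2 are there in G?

3

|G| = 6 and 2 | 6, so subgroups of order 2 are possible by Lagrange.
The subgroups of order 2 are: {e, (1 2)}; {e, (1 3)}; {e, (2 3)}.
So G has 3 subgroups of order 2.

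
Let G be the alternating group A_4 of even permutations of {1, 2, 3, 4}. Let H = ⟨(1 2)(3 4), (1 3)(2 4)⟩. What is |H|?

4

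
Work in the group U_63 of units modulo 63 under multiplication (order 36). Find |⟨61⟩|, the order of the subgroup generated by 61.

6

Compute successive powers of 61 mod 63: 61, 4, 55, 16, 31, 1; 61^6 ≡ 1 (mod 63).
So |⟨61⟩| = 6.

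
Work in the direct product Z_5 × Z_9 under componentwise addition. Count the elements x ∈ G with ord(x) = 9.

6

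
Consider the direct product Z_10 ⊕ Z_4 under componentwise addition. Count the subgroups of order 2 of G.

|G| = 40 and 2 | 40, so subgroups of order 2 are possible by Lagrange.
The subgroups of order 2 are: {(0,0), (0,2)}; {(0,0), (5,0)}; {(0,0), (5,2)}.
So G has 3 subgroups of order 2.

3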